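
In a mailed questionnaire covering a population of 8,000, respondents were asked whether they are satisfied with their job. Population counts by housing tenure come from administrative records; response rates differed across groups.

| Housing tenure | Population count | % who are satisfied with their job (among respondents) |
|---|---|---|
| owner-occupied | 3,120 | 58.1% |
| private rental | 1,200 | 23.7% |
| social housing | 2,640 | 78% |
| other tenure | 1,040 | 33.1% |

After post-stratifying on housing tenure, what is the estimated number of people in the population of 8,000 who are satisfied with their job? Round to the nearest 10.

Each cell contributes its population count × the respondent rate:
  owner-occupied: 3,120 × 58.1% = 1812.72
  private rental: 1,200 × 23.7% = 284.4
  social housing: 2,640 × 78% = 2059.2
  other tenure: 1,040 × 33.1% = 344.24
Estimated total = 4500.56 → 4,500.

4,500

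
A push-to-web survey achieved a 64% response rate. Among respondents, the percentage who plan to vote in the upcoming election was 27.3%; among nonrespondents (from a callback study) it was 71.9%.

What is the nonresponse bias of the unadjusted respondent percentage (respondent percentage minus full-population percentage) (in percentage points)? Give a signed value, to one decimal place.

Nonresponse fraction = 1 − 0.64 = 0.36.
Bias = (nonresponse fraction) × (respondent percentage − nonrespondent percentage)
     = 0.36 × (27.3 − 71.9) = 0.36 × -44.6 = -16.056.

-16.1 percentage points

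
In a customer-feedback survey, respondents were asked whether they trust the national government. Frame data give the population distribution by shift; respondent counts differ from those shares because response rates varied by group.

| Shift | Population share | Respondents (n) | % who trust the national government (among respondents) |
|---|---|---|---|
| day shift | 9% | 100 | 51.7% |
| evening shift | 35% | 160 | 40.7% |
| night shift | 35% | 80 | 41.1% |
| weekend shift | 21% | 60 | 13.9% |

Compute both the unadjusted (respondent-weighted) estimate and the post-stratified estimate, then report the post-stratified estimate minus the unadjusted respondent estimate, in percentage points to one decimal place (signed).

-3.3 percentage points

Unadjusted (pooled respondent) estimate weights by respondent counts:
  (100/400)×51.7 + (160/400)×40.7 + (80/400)×41.1 + (60/400)×13.9 = 39.51%
Post-stratifying to population shares instead:
  0.09×51.7 + 0.35×40.7 + 0.35×41.1 + 0.21×13.9 = 36.202%
Difference = 36.202 − 39.51 = -3.308 pp.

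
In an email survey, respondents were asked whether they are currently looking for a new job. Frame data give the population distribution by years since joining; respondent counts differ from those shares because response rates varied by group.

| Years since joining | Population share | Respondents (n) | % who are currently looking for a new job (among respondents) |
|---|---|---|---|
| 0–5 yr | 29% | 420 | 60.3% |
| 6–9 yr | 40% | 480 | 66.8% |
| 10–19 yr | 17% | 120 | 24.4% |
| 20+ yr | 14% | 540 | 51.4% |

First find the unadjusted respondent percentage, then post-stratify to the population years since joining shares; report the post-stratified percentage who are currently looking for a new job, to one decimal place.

Without adjustment, the pooled respondent share is:
  (420/1560)×60.3 + (480/1560)×66.8 + (120/1560)×24.4 + (540/1560)×51.4 = 56.4577%
Post-stratifying to population shares instead:
  0.29×60.3 + 0.4×66.8 + 0.17×24.4 + 0.14×51.4 = 55.551%

55.6%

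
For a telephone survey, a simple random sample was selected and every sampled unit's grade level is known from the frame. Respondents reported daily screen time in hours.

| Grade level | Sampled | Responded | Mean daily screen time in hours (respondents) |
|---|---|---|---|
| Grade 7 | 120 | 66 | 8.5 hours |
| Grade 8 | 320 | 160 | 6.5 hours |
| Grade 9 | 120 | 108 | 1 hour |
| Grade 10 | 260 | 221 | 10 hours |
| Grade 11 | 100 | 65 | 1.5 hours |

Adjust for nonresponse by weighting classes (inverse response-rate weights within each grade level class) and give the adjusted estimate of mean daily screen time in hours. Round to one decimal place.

6.5

Response rates by class: Grade 7 66/120 = 55%, Grade 8 160/320 = 50%, Grade 9 108/120 = 90%, Grade 10 221/260 = 85%, Grade 11 65/100 = 65%.
Inverse-response-rate weighting restores each class to its sampled count, so class totals weight by n_sampled:
  Grade 7: 120 × 8.5 = 1020
  Grade 8: 320 × 6.5 = 2080
  Grade 9: 120 × 1 = 120
  Grade 10: 260 × 10 = 2600
  Grade 11: 100 × 1.5 = 150
Adjusted estimate = 5970 / 920 = 6.48913 → 6.5.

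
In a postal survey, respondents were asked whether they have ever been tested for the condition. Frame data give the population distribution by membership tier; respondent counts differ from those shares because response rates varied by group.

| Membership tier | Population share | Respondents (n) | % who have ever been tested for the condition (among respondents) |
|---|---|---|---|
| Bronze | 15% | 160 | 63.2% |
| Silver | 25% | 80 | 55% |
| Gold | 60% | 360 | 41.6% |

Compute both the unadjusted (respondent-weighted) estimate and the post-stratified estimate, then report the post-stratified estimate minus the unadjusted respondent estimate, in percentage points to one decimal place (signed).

-1.0 percentage points

Without adjustment, the pooled respondent share is:
  (160/600)×63.2 + (80/600)×55 + (360/600)×41.6 = 49.1467%
Post-stratified estimate weights by population shares:
  0.15×63.2 + 0.25×55 + 0.6×41.6 = 48.19%
Difference = 48.19 − 49.1467 = -0.9567 pp.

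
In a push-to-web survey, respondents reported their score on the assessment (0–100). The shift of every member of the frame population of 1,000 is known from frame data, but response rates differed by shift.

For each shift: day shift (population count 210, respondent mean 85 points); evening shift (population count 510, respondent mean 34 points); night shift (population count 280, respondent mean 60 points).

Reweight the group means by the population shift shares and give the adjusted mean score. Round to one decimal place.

Weight each group's respondent value by its population share:
  day shift: (210/1,000) × 85 = 17.85
  evening shift: (510/1,000) × 34 = 17.34
  night shift: (280/1,000) × 60 = 16.8
Post-stratified estimate = 51.99 → 52.0.

52.0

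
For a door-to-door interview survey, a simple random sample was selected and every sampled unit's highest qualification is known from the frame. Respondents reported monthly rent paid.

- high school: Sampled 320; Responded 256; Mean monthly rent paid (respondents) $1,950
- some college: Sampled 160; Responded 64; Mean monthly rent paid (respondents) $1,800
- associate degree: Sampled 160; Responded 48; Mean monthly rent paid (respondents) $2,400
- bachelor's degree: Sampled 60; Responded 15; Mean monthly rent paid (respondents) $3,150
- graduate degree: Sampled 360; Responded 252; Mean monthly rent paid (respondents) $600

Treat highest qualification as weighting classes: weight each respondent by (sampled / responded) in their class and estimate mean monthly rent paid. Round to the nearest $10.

Response rates by class: high school 256/320 = 80%, some college 64/160 = 40%, associate degree 48/160 = 30%, bachelor's degree 15/60 = 25%, graduate degree 252/360 = 70%.
With weight = n_sampled/n_responded per class, the weighted class total is n_sampled:
  high school: 320 × 1950 = 624,000
  some college: 160 × 1800 = 288,000
  associate degree: 160 × 2400 = 384,000
  bachelor's degree: 60 × 3150 = 189,000
  graduate degree: 360 × 600 = 216,000
Adjusted estimate = 1,701,000 / 1,060 = 1604.72 → $1,600.

$1,600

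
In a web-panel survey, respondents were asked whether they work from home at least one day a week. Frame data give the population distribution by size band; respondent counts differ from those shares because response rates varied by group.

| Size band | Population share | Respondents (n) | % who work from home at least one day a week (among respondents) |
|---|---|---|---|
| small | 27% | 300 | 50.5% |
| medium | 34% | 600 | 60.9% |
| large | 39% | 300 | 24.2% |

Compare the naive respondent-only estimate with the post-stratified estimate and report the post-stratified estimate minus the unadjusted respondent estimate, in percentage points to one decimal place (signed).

-5.3 percentage points

Naive respondent-only estimate (weights = respondent counts):
  (300/1200)×50.5 + (600/1200)×60.9 + (300/1200)×24.2 = 49.125%
Reweighting by population size band shares:
  0.27×50.5 + 0.34×60.9 + 0.39×24.2 = 43.779%
Difference = 43.779 − 49.125 = -5.346 pp.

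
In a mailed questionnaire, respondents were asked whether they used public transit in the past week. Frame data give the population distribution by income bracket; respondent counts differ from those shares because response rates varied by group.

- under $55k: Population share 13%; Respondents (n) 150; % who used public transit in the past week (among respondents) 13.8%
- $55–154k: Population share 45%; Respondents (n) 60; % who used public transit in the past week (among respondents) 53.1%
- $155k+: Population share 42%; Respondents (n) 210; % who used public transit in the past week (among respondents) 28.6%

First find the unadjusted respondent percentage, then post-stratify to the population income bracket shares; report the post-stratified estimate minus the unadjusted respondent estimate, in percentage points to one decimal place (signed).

+10.9 percentage points

Without adjustment, the pooled respondent share is:
  (150/420)×13.8 + (60/420)×53.1 + (210/420)×28.6 = 26.8143%
Post-stratified estimate weights by population shares:
  0.13×13.8 + 0.45×53.1 + 0.42×28.6 = 37.701%
Difference = 37.701 − 26.8143 = 10.8867 pp.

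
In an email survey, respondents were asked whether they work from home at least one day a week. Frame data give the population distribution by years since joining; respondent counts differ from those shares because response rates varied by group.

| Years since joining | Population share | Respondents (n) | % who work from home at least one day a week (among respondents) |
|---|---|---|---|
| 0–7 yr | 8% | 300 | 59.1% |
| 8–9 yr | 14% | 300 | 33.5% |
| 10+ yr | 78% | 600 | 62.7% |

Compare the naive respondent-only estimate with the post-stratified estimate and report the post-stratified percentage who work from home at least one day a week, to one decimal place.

58.3%

Unadjusted (pooled respondent) estimate weights by respondent counts:
  (300/1200)×59.1 + (300/1200)×33.5 + (600/1200)×62.7 = 54.5%
Post-stratified estimate weights by population shares:
  0.08×59.1 + 0.14×33.5 + 0.78×62.7 = 58.324%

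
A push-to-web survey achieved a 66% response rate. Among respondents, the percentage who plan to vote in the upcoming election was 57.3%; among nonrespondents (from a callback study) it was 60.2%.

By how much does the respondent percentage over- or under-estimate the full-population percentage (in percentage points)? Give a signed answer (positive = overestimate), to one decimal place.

-1.0 percentage points

Nonresponse fraction = 1 − 0.66 = 0.34.
Bias = (nonresponse fraction) × (respondent percentage − nonrespondent percentage)
     = 0.34 × (57.3 − 60.2) = 0.34 × -2.9 = -0.986.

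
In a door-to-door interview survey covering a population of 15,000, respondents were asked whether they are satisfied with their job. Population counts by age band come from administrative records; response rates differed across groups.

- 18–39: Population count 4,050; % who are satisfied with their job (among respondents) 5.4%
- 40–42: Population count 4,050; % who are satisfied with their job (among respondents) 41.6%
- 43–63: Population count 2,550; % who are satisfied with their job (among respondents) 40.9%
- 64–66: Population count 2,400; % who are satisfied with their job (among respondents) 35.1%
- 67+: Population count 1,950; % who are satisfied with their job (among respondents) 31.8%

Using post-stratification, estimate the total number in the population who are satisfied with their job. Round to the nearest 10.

Each cell contributes its population count × the respondent rate:
  18–39: 4,050 × 5.4% = 218.7
  40–42: 4,050 × 41.6% = 1684.8
  43–63: 2,550 × 40.9% = 1042.95
  64–66: 2,400 × 35.1% = 842.4
  67+: 1,950 × 31.8% = 620.1
Estimated total = 4408.95 → 4,410.

4,410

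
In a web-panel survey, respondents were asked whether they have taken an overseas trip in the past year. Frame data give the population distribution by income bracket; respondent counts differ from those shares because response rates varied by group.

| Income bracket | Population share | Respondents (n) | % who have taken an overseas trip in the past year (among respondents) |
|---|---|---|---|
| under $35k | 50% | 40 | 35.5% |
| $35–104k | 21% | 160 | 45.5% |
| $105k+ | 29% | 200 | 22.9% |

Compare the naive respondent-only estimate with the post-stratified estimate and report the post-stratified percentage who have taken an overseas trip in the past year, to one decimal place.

33.9%

Without adjustment, the pooled respondent share is:
  (40/400)×35.5 + (160/400)×45.5 + (200/400)×22.9 = 33.2%
Post-stratifying to population shares instead:
  0.5×35.5 + 0.21×45.5 + 0.29×22.9 = 33.946%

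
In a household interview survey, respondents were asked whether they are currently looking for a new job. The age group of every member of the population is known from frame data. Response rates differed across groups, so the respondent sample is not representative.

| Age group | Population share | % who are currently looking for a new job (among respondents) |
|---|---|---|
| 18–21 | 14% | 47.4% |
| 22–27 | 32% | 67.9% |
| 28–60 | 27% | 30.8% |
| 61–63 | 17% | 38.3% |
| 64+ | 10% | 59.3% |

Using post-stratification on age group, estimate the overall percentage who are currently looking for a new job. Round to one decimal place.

49.1%

Weight each group's respondent value by its population share:
  18–21: 0.14 × 47.4 = 6.636
  22–27: 0.32 × 67.9 = 21.728
  28–60: 0.27 × 30.8 = 8.316
  61–63: 0.17 × 38.3 = 6.511
  64+: 0.1 × 59.3 = 5.93
Post-stratified estimate = 49.121 → 49.1%.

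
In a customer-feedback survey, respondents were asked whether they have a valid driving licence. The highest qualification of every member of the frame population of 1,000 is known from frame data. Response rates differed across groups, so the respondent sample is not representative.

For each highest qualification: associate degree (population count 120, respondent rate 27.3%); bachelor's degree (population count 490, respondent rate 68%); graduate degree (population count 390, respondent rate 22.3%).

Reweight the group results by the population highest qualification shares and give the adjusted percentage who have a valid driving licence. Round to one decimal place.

Each cell contributes population-share × respondent value:
  associate degree: (120/1,000) × 27.3 = 3.276
  bachelor's degree: (490/1,000) × 68 = 33.32
  graduate degree: (390/1,000) × 22.3 = 8.697
Post-stratified estimate = 45.293 → 45.3%.

45.3%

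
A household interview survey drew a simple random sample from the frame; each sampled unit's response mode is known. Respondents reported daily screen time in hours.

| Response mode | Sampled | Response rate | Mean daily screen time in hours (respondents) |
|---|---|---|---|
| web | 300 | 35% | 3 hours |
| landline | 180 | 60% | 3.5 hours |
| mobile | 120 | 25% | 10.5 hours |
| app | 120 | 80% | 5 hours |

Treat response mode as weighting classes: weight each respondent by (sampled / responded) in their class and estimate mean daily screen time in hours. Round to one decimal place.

With weight = n_sampled/n_responded per class, the weighted class total is n_sampled:
  web: 300 × 3 = 900
  landline: 180 × 3.5 = 630
  mobile: 120 × 10.5 = 1260
  app: 120 × 5 = 600
Adjusted estimate = 3390 / 720 = 4.70833 → 4.7.

4.7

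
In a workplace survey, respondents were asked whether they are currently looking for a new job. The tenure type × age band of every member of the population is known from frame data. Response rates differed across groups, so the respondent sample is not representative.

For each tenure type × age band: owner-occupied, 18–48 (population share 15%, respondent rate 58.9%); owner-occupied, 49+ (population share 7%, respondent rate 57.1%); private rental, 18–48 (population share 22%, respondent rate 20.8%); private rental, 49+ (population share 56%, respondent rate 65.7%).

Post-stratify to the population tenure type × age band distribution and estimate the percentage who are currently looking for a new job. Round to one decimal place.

54.2%

Weight each group's respondent value by its population share:
  owner-occupied, 18–48: 0.15 × 58.9 = 8.835
  owner-occupied, 49+: 0.07 × 57.1 = 3.997
  private rental, 18–48: 0.22 × 20.8 = 4.576
  private rental, 49+: 0.56 × 65.7 = 36.792
Post-stratified estimate = 54.2 → 54.2%.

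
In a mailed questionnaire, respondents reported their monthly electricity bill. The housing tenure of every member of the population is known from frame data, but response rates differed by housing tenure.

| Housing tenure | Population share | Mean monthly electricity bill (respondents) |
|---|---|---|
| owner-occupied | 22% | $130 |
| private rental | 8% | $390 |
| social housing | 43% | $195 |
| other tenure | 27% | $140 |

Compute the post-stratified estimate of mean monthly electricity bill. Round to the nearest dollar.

$181

Reweight to the known housing tenure distribution:
  owner-occupied: 0.22 × 130 = 28.6
  private rental: 0.08 × 390 = 31.2
  social housing: 0.43 × 195 = 83.85
  other tenure: 0.27 × 140 = 37.8
Post-stratified estimate = 181.45 → $181.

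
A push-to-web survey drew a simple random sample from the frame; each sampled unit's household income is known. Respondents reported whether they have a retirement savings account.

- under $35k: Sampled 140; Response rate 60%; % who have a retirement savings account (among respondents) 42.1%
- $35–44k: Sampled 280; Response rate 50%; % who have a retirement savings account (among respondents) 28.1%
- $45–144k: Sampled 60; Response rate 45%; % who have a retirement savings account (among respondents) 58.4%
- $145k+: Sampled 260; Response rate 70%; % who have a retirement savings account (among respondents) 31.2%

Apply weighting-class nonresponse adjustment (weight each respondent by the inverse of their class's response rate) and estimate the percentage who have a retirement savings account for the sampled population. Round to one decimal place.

34.3%

With weight = n_sampled/n_responded per class, the weighted class total is n_sampled:
  under $35k: 140 × 42.1 = 5894
  $35–44k: 280 × 28.1 = 7868
  $45–144k: 60 × 58.4 = 3504
  $145k+: 260 × 31.2 = 8112
Adjusted estimate = 25,378 / 740 = 34.2946 → 34.3%.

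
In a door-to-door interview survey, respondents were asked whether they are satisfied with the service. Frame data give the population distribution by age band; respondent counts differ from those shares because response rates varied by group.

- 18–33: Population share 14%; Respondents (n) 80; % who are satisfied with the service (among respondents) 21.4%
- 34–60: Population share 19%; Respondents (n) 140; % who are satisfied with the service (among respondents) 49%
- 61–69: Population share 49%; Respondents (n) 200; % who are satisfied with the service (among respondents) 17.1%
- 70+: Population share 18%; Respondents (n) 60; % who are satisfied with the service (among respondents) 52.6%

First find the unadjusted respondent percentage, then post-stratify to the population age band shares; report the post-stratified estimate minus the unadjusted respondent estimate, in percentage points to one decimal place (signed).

-1.4 percentage points

Naive respondent-only estimate (weights = respondent counts):
  (80/480)×21.4 + (140/480)×49 + (200/480)×17.1 + (60/480)×52.6 = 31.5583%
Reweighting by population age band shares:
  0.14×21.4 + 0.19×49 + 0.49×17.1 + 0.18×52.6 = 30.153%
Difference = 30.153 − 31.5583 = -1.4053 pp.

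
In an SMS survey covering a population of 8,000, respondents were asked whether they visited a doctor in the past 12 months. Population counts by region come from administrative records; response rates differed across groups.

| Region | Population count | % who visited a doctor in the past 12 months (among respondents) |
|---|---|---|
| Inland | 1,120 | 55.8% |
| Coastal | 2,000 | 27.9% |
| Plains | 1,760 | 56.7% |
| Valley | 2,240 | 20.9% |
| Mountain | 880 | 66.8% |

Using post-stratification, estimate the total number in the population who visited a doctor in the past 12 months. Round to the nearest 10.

Apply each group's respondent rate to its population count:
  Inland: 1,120 × 55.8% = 624.96
  Coastal: 2,000 × 27.9% = 558
  Plains: 1,760 × 56.7% = 997.92
  Valley: 2,240 × 20.9% = 468.16
  Mountain: 880 × 66.8% = 587.84
Estimated total = 3236.88 → 3,240.

3,240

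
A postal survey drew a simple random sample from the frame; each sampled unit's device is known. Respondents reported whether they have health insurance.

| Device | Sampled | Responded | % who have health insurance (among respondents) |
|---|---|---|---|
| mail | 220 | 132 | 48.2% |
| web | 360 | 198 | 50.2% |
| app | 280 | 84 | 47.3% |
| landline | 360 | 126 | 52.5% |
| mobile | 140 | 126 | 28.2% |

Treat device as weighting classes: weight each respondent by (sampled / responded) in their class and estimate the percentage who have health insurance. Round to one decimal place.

Response rates by class: mail 132/220 = 60%, web 198/360 = 55%, app 84/280 = 30%, landline 126/360 = 35%, mobile 126/140 = 90%.
Each respondent's weight = sampled/responded in their class; summing within a class gives n_sampled, so:
  mail: 220 × 48.2 = 10,604
  web: 360 × 50.2 = 18,072
  app: 280 × 47.3 = 13,244
  landline: 360 × 52.5 = 18,900
  mobile: 140 × 28.2 = 3948
Adjusted estimate = 64,768 / 1,360 = 47.6235 → 47.6%.

47.6%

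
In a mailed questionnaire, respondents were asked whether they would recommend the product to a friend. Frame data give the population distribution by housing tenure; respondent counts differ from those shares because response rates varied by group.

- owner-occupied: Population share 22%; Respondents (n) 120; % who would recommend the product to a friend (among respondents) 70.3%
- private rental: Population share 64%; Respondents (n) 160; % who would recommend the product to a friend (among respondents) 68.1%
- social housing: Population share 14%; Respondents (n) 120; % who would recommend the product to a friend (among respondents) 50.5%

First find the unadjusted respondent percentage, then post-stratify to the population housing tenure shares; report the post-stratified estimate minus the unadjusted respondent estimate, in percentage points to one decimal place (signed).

Unadjusted (pooled respondent) estimate weights by respondent counts:
  (120/400)×70.3 + (160/400)×68.1 + (120/400)×50.5 = 63.48%
Reweighting by population housing tenure shares:
  0.22×70.3 + 0.64×68.1 + 0.14×50.5 = 66.12%
Difference = 66.12 − 63.48 = 2.64 pp.

+2.6 percentage points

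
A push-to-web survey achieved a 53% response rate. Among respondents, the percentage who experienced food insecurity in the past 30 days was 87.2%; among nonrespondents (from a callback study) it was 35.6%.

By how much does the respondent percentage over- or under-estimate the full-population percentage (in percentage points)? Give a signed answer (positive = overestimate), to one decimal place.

Nonresponse fraction = 1 − 0.53 = 0.47.
Bias = (nonresponse fraction) × (respondent percentage − nonrespondent percentage)
     = 0.47 × (87.2 − 35.6) = 0.47 × 51.6 = 24.252.

+24.3 percentage points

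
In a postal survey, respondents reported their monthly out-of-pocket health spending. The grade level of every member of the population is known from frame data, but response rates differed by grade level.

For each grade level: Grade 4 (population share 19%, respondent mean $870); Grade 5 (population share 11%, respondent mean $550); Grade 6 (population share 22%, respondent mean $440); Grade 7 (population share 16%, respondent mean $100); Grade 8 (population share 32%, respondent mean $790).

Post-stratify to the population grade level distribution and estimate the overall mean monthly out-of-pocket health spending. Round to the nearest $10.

Weight each group's respondent value by its population share:
  Grade 4: 0.19 × 870 = 165.3
  Grade 5: 0.11 × 550 = 60.5
  Grade 6: 0.22 × 440 = 96.8
  Grade 7: 0.16 × 100 = 16
  Grade 8: 0.32 × 790 = 252.8
Post-stratified estimate = 591.4 → $590.

$590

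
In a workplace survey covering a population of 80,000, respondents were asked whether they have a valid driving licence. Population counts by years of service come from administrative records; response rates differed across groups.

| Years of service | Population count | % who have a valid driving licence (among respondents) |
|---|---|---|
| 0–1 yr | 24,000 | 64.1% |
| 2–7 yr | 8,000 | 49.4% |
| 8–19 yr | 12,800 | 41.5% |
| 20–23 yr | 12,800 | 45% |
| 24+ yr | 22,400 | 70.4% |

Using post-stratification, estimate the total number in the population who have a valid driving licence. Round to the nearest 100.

Each cell contributes its population count × the respondent rate:
  0–1 yr: 24,000 × 64.1% = 15,384
  2–7 yr: 8,000 × 49.4% = 3952
  8–19 yr: 12,800 × 41.5% = 5312
  20–23 yr: 12,800 × 45% = 5760
  24+ yr: 22,400 × 70.4% = 15769.6
Estimated total = 46177.6 → 46,200.

46,200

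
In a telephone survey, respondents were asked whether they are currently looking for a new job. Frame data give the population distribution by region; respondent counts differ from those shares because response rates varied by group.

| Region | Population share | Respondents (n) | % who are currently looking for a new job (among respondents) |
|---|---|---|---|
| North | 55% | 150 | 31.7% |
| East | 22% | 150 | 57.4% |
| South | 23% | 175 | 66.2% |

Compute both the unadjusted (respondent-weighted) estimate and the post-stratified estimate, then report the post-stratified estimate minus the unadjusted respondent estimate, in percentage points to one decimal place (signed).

-7.2 percentage points

Without adjustment, the pooled respondent share is:
  (150/475)×31.7 + (150/475)×57.4 + (175/475)×66.2 = 52.5263%
Post-stratified estimate weights by population shares:
  0.55×31.7 + 0.22×57.4 + 0.23×66.2 = 45.289%
Difference = 45.289 − 52.5263 = -7.2373 pp.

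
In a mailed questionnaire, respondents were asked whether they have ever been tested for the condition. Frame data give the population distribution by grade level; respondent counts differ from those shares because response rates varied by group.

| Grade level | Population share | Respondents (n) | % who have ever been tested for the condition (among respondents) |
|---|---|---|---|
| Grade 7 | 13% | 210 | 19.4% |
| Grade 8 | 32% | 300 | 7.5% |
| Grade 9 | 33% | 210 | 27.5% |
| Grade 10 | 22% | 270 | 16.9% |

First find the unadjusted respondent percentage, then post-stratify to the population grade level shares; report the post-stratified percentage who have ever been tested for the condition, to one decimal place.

17.7%

Unadjusted (pooled respondent) estimate weights by respondent counts:
  (210/990)×19.4 + (300/990)×7.5 + (210/990)×27.5 + (270/990)×16.9 = 16.8303%
Post-stratified estimate weights by population shares:
  0.13×19.4 + 0.32×7.5 + 0.33×27.5 + 0.22×16.9 = 17.715%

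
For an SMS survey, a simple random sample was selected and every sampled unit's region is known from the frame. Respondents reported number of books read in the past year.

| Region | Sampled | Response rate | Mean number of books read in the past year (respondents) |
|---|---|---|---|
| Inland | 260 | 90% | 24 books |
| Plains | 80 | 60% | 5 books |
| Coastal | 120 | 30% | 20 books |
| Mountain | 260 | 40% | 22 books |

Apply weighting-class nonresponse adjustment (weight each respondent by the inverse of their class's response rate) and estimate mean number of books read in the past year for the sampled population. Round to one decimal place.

Inverse-response-rate weighting restores each class to its sampled count, so class totals weight by n_sampled:
  Inland: 260 × 24 = 6240
  Plains: 80 × 5 = 400
  Coastal: 120 × 20 = 2400
  Mountain: 260 × 22 = 5720
Adjusted estimate = 14,760 / 720 = 20.5 → 20.5.

20.5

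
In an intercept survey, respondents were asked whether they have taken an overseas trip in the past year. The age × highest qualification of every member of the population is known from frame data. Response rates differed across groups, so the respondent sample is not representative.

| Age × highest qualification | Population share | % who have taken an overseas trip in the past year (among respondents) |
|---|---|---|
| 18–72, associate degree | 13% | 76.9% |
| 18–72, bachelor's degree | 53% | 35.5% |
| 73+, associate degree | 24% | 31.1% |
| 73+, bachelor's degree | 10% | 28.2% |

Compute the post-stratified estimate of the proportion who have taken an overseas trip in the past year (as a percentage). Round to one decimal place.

Weight each group's respondent value by its population share:
  18–72, associate degree: 0.13 × 76.9 = 9.997
  18–72, bachelor's degree: 0.53 × 35.5 = 18.815
  73+, associate degree: 0.24 × 31.1 = 7.464
  73+, bachelor's degree: 0.1 × 28.2 = 2.82
Post-stratified estimate = 39.096 → 39.1%.

39.1%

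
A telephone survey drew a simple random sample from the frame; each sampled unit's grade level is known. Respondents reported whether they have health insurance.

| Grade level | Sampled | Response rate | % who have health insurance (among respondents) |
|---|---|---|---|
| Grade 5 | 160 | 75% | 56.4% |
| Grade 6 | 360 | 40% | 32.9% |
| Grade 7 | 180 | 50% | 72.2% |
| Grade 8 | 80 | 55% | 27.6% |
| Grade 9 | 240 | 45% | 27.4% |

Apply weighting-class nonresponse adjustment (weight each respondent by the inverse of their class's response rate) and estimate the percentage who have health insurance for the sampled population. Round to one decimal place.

Each respondent's weight = sampled/responded in their class; summing within a class gives n_sampled, so:
  Grade 5: 160 × 56.4 = 9024
  Grade 6: 360 × 32.9 = 11,844
  Grade 7: 180 × 72.2 = 12,996
  Grade 8: 80 × 27.6 = 2208
  Grade 9: 240 × 27.4 = 6576
Adjusted estimate = 42,648 / 1,020 = 41.8118 → 41.8%.

41.8%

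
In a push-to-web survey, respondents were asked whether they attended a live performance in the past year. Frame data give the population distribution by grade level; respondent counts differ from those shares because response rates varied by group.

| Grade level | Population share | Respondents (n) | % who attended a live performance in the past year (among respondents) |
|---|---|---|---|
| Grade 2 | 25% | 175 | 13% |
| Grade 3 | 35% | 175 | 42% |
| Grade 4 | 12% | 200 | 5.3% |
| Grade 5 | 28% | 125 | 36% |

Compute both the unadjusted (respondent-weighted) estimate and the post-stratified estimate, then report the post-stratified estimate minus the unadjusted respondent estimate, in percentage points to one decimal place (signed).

+6.2 percentage points

Without adjustment, the pooled respondent share is:
  (175/675)×13 + (175/675)×42 + (200/675)×5.3 + (125/675)×36 = 22.4963%
Post-stratifying to population shares instead:
  0.25×13 + 0.35×42 + 0.12×5.3 + 0.28×36 = 28.666%
Difference = 28.666 − 22.4963 = 6.1697 pp.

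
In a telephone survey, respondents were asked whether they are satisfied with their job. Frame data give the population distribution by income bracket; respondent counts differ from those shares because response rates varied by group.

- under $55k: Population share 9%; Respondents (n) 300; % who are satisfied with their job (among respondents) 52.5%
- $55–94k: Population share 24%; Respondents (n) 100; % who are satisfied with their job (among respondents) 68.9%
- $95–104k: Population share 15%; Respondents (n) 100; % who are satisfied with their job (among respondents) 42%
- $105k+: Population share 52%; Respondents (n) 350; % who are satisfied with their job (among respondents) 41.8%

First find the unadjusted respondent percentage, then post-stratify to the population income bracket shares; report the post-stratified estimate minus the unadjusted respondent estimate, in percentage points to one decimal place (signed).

Naive respondent-only estimate (weights = respondent counts):
  (300/850)×52.5 + (100/850)×68.9 + (100/850)×42 + (350/850)×41.8 = 48.7882%
Post-stratifying to population shares instead:
  0.09×52.5 + 0.24×68.9 + 0.15×42 + 0.52×41.8 = 49.297%
Difference = 49.297 − 48.7882 = 0.5088 pp.

+0.5 percentage points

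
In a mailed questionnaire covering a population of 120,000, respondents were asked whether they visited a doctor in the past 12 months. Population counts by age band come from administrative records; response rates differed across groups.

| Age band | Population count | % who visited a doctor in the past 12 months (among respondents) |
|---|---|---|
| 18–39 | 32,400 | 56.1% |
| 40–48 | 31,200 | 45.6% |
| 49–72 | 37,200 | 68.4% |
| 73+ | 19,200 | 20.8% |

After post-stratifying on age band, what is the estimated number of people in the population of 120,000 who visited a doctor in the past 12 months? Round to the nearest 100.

61,800

Estimated count per cell = population count × respondent percentage:
  18–39: 32,400 × 56.1% = 18176.4
  40–48: 31,200 × 45.6% = 14227.2
  49–72: 37,200 × 68.4% = 25444.8
  73+: 19,200 × 20.8% = 3993.6
Estimated total = 61,842 → 61,800.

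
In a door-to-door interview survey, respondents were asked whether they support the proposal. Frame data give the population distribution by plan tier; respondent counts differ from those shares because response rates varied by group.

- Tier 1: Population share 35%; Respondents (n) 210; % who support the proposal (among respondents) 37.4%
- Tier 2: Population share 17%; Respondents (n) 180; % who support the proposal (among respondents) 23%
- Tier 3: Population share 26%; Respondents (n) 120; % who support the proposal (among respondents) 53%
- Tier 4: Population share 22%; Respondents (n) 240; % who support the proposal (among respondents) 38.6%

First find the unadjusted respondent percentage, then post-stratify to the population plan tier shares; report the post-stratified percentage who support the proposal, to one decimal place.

39.3%

Naive respondent-only estimate (weights = respondent counts):
  (210/750)×37.4 + (180/750)×23 + (120/750)×53 + (240/750)×38.6 = 36.824%
Post-stratified estimate weights by population shares:
  0.35×37.4 + 0.17×23 + 0.26×53 + 0.22×38.6 = 39.272%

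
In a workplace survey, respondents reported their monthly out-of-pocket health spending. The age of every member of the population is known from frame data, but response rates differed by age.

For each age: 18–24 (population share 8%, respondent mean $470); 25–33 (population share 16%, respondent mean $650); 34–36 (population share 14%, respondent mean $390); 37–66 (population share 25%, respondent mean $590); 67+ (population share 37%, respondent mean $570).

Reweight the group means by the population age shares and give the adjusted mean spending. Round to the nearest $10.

$550

Reweight to the known age distribution:
  18–24: 0.08 × 470 = 37.6
  25–33: 0.16 × 650 = 104
  34–36: 0.14 × 390 = 54.6
  37–66: 0.25 × 590 = 147.5
  67+: 0.37 × 570 = 210.9
Post-stratified estimate = 554.6 → $550.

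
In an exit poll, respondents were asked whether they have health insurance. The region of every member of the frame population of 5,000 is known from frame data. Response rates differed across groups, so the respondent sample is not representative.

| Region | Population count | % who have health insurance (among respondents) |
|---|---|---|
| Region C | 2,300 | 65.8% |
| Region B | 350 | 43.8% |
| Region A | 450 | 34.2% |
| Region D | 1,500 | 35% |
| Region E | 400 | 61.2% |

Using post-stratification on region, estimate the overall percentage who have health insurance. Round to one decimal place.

51.8%

Weight each group's respondent value by its population share:
  Region C: (2,300/5,000) × 65.8 = 30.268
  Region B: (350/5,000) × 43.8 = 3.066
  Region A: (450/5,000) × 34.2 = 3.078
  Region D: (1,500/5,000) × 35 = 10.5
  Region E: (400/5,000) × 61.2 = 4.896
Post-stratified estimate = 51.808 → 51.8%.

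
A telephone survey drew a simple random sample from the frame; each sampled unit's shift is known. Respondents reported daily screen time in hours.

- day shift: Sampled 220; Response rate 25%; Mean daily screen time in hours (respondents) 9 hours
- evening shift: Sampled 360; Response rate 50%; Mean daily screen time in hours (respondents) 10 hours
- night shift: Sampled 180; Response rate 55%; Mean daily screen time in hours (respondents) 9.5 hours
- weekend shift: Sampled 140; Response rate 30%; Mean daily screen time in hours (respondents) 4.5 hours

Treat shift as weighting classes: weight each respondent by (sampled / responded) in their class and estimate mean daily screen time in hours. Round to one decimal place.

With weight = n_sampled/n_responded per class, the weighted class total is n_sampled:
  day shift: 220 × 9 = 1980
  evening shift: 360 × 10 = 3600
  night shift: 180 × 9.5 = 1710
  weekend shift: 140 × 4.5 = 630
Adjusted estimate = 7920 / 900 = 8.8 → 8.8.

8.8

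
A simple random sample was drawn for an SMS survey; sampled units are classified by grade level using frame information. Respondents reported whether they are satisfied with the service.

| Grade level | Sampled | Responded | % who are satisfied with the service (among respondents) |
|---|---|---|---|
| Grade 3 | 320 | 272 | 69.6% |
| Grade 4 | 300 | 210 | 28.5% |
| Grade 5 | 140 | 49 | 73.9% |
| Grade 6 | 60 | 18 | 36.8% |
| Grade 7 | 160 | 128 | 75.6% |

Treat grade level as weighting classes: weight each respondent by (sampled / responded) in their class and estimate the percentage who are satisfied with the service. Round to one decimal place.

56.6%

Class response rates: Grade 3 272/320 = 85%, Grade 4 210/300 = 70%, Grade 5 49/140 = 35%, Grade 6 18/60 = 30%, Grade 7 128/160 = 80%.
Weighting each respondent by the inverse class response rate inflates each class back to its sampled size, so the class weight is n_sampled:
  Grade 3: 320 × 69.6 = 22,272
  Grade 4: 300 × 28.5 = 8550
  Grade 5: 140 × 73.9 = 10,346
  Grade 6: 60 × 36.8 = 2208
  Grade 7: 160 × 75.6 = 12,096
Adjusted estimate = 55,472 / 980 = 56.6041 → 56.6%.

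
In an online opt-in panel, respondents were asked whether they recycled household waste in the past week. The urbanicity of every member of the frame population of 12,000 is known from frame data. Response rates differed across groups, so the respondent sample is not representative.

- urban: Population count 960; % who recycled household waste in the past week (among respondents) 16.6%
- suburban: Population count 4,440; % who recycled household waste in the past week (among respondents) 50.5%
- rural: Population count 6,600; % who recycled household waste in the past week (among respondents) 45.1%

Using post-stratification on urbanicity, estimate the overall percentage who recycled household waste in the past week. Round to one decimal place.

44.8%

Reweight to the known urbanicity distribution:
  urban: (960/12,000) × 16.6 = 1.328
  suburban: (4,440/12,000) × 50.5 = 18.685
  rural: (6,600/12,000) × 45.1 = 24.805
Post-stratified estimate = 44.818 → 44.8%.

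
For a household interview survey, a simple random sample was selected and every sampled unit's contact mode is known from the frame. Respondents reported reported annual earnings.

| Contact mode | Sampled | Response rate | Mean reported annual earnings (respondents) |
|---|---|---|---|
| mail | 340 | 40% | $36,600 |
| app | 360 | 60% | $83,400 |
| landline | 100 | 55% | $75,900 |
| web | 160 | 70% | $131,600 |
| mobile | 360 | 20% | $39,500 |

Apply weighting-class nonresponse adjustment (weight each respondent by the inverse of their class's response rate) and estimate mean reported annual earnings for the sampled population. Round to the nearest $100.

Each respondent's weight = sampled/responded in their class; summing within a class gives n_sampled, so:
  mail: 340 × 36,600 = 12,444,000
  app: 360 × 83,400 = 30,024,000
  landline: 100 × 75,900 = 7,590,000
  web: 160 × 131,600 = 21,056,000
  mobile: 360 × 39,500 = 14,220,000
Adjusted estimate = 85,334,000 / 1,320 = 64647 → $64,600.

$64,600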